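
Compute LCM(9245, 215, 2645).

4890605

lcm(9245, 215) = 9245·215/gcd = 1987675/215 = 9245
lcm(9245, 2645) = 9245·2645/gcd = 24453025/5 = 4890605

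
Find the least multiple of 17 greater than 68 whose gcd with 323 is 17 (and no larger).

85

gcd(x, 323) = 17 forces 17 | x; write x = 17s. Then gcd(17s, 17·19) = 17·gcd(s, 19), so need gcd(s, 19) = 1.
17s > 68 gives s ≥ 5. The least s ≥ 5 coprime to 19 is 5, so x = 17·5 = 85.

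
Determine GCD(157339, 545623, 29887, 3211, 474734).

157339 = 7² · 13² · 19; 545623 = 13 · 19 · 47²; 29887 = 11² · 13 · 19; 3211 = 13² · 19; 474734 = 2 · 13 · 19 · 31²
gcd takes min exponent of each prime: 13 · 19 = 247

247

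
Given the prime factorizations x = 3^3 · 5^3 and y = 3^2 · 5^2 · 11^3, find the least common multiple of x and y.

4492125

max exponent per prime: 3^3 · 5^3 · 11^3 = 4492125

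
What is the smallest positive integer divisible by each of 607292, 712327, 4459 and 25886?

72787243001829356

lcm(607292, 712327) = 607292·712327/gcd = 432590488484/7 = 61798641212
lcm(61798641212, 4459) = 61798641212·4459/gcd = 275560141164308/7 = 39365734452044
lcm(39365734452044, 25886) = 39365734452044·25886/gcd = 1019021402025610984/14 = 72787243001829356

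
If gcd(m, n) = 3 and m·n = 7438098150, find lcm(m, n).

2479366050

Since gcd(m,n)·lcm(m,n) = mn, lcm = 7438098150/3 = 2479366050.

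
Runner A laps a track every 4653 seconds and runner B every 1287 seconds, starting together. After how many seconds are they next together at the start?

60489

4653 = 3² · 11 · 47; 1287 = 3² · 11 · 13
max exponents: 3² · 11 · 13 · 47 = 60489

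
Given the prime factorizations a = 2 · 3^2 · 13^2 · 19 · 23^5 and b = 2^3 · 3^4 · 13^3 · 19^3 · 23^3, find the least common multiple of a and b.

max exponent per prime: 2^3 · 3^4 · 13^3 · 19^3 · 23^5 = 62849965805524872

62849965805524872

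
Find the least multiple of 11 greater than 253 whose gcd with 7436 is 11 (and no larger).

Multiples of 11 above 253: 11·24, 11·25, … . Need the cofactor coprime to 7436/11 = 676.
Checking s = 24, 25, … the first with gcd(s, 676) = 1 is s = 25, giving 275.

275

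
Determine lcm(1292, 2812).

1292 = 2² · 17 · 19; 2812 = 2² · 19 · 37
max exponents: 2² · 17 · 19 · 37 = 47804

47804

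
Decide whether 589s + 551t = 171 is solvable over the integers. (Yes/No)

Yes

gcd(589, 551): 589 = 1·551 + 38; 551 = 14·38 + 19; 38 = 2·19 + 0 → 19
19 divides 171, so a solution exists.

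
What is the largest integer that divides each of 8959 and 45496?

8959 = 17² · 31
45496 = 2³ · 11² · 47
Common: 1 = 1

1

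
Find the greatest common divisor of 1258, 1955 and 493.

gcd(1258, 1955): 1955 = 1·1258 + 697; 1258 = 1·697 + 561; 697 = 1·561 + 136; 561 = 4·136 + 17; 136 = 8·17 + 0 → 17
gcd(17, 493): 493 = 29·17 + 0 → 17

17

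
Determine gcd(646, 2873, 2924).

gcd(646, 2873): 2873 = 4·646 + 289; 646 = 2·289 + 68; 289 = 4·68 + 17; 68 = 4·17 + 0 → 17
gcd(17, 2924): 2924 = 172·17 + 0 → 17

17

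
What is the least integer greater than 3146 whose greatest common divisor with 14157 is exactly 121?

3388

Multiples of 121 above 3146: 121·27, 121·28, … . Need the cofactor coprime to 14157/121 = 117.
Checking s = 27, 28, … the first with gcd(s, 117) = 1 is s = 28, giving 3388.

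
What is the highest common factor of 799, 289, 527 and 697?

17

799 = 17 · 47; 289 = 17²; 527 = 17 · 31; 697 = 17 · 41
gcd takes min exponent of each prime: 17 = 17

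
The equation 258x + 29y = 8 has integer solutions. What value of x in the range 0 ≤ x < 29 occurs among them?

7

gcd(258, 29) = 1 (Euclid: 258 = 8·29 + 26; 29 = 1·26 + 3; 26 = 8·3 + 2; 3 = 1·2 + 1; 2 = 2·1 + 0), and 1 | 8.
Extended Euclid: 258·(-10) + 29·(89) = 1. Scale by 8: x₀ = -80.
General solution x = x₀ + 29t; reducing mod 29 gives x = 7 (and y = -62).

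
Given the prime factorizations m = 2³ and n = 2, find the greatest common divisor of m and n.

2

min exponent per shared prime: 2 = 2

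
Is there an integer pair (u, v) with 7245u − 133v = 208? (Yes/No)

No

By Bézout, 7245u − 133v = 208 has integer solutions iff gcd(7245, 133) | 208.
Euclid: 7245 = 54·133 + 63; 133 = 2·63 + 7; 63 = 9·7 + 0. gcd = 7; 208 mod 7 = 5. No.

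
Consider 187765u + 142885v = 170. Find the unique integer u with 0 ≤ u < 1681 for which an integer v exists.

Reduce mod 142885: 187765u ≡ 170 (mod 142885). With g = gcd(187765, 142885) = 85 dividing 170, divide through: 2209u ≡ 2 (mod 1681).
Since gcd(2209, 1681) = 1, u ≡ 2·(2209)⁻¹ ≡ 1369 (mod 1681). Smallest non-negative: 1369.

1369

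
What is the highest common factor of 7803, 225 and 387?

gcd(7803, 225): 7803 = 34·225 + 153; 225 = 1·153 + 72; 153 = 2·72 + 9; 72 = 8·9 + 0 → 9
gcd(9, 387): 387 = 43·9 + 0 → 9

9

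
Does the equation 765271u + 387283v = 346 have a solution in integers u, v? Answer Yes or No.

No

gcd(765271, 387283): 765271 = 1·387283 + 377988; 387283 = 1·377988 + 9295; 377988 = 40·9295 + 6188; 9295 = 1·6188 + 3107; 6188 = 1·3107 + 3081; 3107 = 1·3081 + 26; 3081 = 118·26 + 13; 26 = 2·13 + 0 → 13
13 does not divide 346, so a solution does not exist.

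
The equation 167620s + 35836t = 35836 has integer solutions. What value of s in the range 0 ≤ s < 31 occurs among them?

0

gcd(167620, 35836) = 1156 (Euclid: 167620 = 4·35836 + 24276; 35836 = 1·24276 + 11560; 24276 = 2·11560 + 1156; 11560 = 10·1156 + 0), and 1156 | 35836.
Extended Euclid: 167620·(3) + 35836·(-14) = 1156. Scale by 31: s₀ = 93.
General solution s = s₀ + 31k; reducing mod 31 gives s = 0 (and t = 1).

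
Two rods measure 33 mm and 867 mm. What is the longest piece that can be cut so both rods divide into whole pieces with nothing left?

Euclid: 867 = 26·33 + 9; 33 = 3·9 + 6; 9 = 1·6 + 3; 6 = 2·3 + 0. Last nonzero remainder: 3.

3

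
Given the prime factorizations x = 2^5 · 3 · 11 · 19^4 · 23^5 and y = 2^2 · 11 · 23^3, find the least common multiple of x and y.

max exponent per prime: 2^5 · 3 · 11 · 19^4 · 23^5 = 885762932844768

885762932844768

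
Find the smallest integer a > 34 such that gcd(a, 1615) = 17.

Multiples of 17 above 34: 17·3, 17·4, … . Need the cofactor coprime to 1615/17 = 95.
Checking s = 3, 4, … the first with gcd(s, 95) = 1 is s = 3, giving 51.

51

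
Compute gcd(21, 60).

Euclid: 60 = 2·21 + 18; 21 = 1·18 + 3; 18 = 6·3 + 0. Last nonzero remainder: 3.

3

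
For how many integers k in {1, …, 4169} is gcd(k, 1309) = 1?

1309 = 7·11·17. Inclusion–exclusion on these primes:
4169 − ⌊4169/7⌋ − ⌊4169/11⌋ − ⌊4169/17⌋ + ⌊4169/77⌋ + ⌊4169/119⌋ + ⌊4169/187⌋ − ⌊4169/1309⌋ = 3058

3058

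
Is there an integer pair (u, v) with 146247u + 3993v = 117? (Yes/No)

By Bézout, 146247u + 3993v = 117 has integer solutions iff gcd(146247, 3993) | 117.
Euclid: 146247 = 36·3993 + 2499; 3993 = 1·2499 + 1494; 2499 = 1·1494 + 1005; 1494 = 1·1005 + 489; 1005 = 2·489 + 27; 489 = 18·27 + 3; 27 = 9·3 + 0. gcd = 3; 117 mod 3 = 0. Yes.

Yes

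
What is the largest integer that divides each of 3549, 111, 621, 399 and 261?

3

gcd(3549, 111): 3549 = 31·111 + 108; 111 = 1·108 + 3; 108 = 36·3 + 0 → 3
gcd(3, 621): 621 = 207·3 + 0 → 3
gcd(3, 399): 399 = 133·3 + 0 → 3
gcd(3, 261): 261 = 87·3 + 0 → 3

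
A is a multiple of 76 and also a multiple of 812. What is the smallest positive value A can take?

gcd first: 812 = 10·76 + 52; 76 = 1·52 + 24; 52 = 2·24 + 4; 24 = 6·4 + 0 → gcd = 4
lcm = 76·812/gcd = 61712/4 = 15428

15428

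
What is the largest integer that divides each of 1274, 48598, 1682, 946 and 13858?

2

gcd(1274, 48598): 48598 = 38·1274 + 186; 1274 = 6·186 + 158; 186 = 1·158 + 28; 158 = 5·28 + 18; 28 = 1·18 + 10; 18 = 1·10 + 8; 10 = 1·8 + 2; 8 = 4·2 + 0 → 2
gcd(2, 1682): 1682 = 841·2 + 0 → 2
gcd(2, 946): 946 = 473·2 + 0 → 2
gcd(2, 13858): 13858 = 6929·2 + 0 → 2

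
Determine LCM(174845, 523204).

174845 = 5 · 11² · 17²; 523204 = 2² · 11² · 23 · 47
max exponents: 2² · 5 · 11² · 17² · 23 · 47 = 756029780

756029780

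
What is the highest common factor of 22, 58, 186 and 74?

2

22 = 2 · 11; 58 = 2 · 29; 186 = 2 · 3 · 31; 74 = 2 · 37
gcd takes min exponent of each prime: 2 = 2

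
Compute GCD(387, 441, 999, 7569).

387 = 3² · 43; 441 = 3² · 7²; 999 = 3³ · 37; 7569 = 3² · 29²
gcd takes min exponent of each prime: 3² = 9

9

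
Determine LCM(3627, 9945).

308295

3627 = 3² · 13 · 31; 9945 = 3² · 5 · 13 · 17
max exponents: 3² · 5 · 13 · 17 · 31 = 308295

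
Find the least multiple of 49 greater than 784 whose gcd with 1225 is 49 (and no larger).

833

gcd(x, 1225) = 49 forces 49 | x; write x = 49s. Then gcd(49s, 49·25) = 49·gcd(s, 25), so need gcd(s, 25) = 1.
49s > 784 gives s ≥ 17. The least s ≥ 17 coprime to 25 is 17, so x = 49·17 = 833.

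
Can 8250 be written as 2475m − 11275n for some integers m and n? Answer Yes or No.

Yes

By Bézout, 2475m − 11275n = 8250 has integer solutions iff gcd(2475, 11275) | 8250.
Euclid: 11275 = 4·2475 + 1375; 2475 = 1·1375 + 1100; 1375 = 1·1100 + 275; 1100 = 4·275 + 0. gcd = 275; 8250 mod 275 = 0. Yes.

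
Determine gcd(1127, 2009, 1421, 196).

gcd(1127, 2009): 2009 = 1·1127 + 882; 1127 = 1·882 + 245; 882 = 3·245 + 147; 245 = 1·147 + 98; 147 = 1·98 + 49; 98 = 2·49 + 0 → 49
gcd(49, 1421): 1421 = 29·49 + 0 → 49
gcd(49, 196): 196 = 4·49 + 0 → 49

49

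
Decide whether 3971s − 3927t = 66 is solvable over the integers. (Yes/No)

Yes

By Bézout, 3971s − 3927t = 66 has integer solutions iff gcd(3971, 3927) | 66.
Euclid: 3971 = 1·3927 + 44; 3927 = 89·44 + 11; 44 = 4·11 + 0. gcd = 11; 66 mod 11 = 0. Yes.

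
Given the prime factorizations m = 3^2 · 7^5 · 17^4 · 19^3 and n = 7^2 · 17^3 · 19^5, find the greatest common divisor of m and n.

1651215083

min exponent per shared prime: 7^2 · 17^3 · 19^3 = 1651215083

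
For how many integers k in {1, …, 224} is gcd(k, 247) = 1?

Prime factors of 247: 13, 19. Count integers ≤ 224 divisible by none of them.
By inclusion–exclusion: 224 − ⌊224/13⌋ − ⌊224/19⌋ + ⌊224/247⌋ = 196.

196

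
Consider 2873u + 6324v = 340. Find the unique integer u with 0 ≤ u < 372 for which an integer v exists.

gcd(2873, 6324) = 17 (Euclid: 6324 = 2·2873 + 578; 2873 = 4·578 + 561; 578 = 1·561 + 17; 561 = 33·17 + 0), and 17 | 340.
Extended Euclid: 2873·(-11) + 6324·(5) = 17. Scale by 20: u₀ = -220.
General solution u = u₀ + 372t; reducing mod 372 gives u = 152 (and v = -69).

152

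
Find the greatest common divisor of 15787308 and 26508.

Euclid: 15787308 = 595·26508 + 15048; 26508 = 1·15048 + 11460; 15048 = 1·11460 + 3588; 11460 = 3·3588 + 696; 3588 = 5·696 + 108; 696 = 6·108 + 48; 108 = 2·48 + 12; 48 = 4·12 + 0. Last nonzero remainder: 12.

12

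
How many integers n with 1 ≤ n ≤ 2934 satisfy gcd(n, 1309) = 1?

2152

1309 = 7·11·17. Inclusion–exclusion on these primes:
2934 − ⌊2934/7⌋ − ⌊2934/11⌋ − ⌊2934/17⌋ + ⌊2934/77⌋ + ⌊2934/119⌋ + ⌊2934/187⌋ − ⌊2934/1309⌋ = 2152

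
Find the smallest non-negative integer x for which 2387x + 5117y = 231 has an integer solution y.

Euclid: 5117 = 2·2387 + 343; 2387 = 6·343 + 329; 343 = 1·329 + 14; 329 = 23·14 + 7; 14 = 2·7 + 0 → gcd = 7; 231 = 7·33.
Back-substitution yields 2387·(358) + 5117·(-167) = 7, so one solution is x = 358·33 = 11814, y = -167·33 = -5511.
Solutions in x differ by 5117/7 = 731; the one in [0, 731) is 11814 mod 731 = 118.

118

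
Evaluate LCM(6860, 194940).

6860 = 2² · 5 · 7³; 194940 = 2² · 3³ · 5 · 19²
max exponents: 2² · 3³ · 5 · 7³ · 19² = 66864420

66864420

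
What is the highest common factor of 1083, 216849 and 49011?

3

gcd(1083, 216849): 216849 = 200·1083 + 249; 1083 = 4·249 + 87; 249 = 2·87 + 75; 87 = 1·75 + 12; 75 = 6·12 + 3; 12 = 4·3 + 0 → 3
gcd(3, 49011): 49011 = 16337·3 + 0 → 3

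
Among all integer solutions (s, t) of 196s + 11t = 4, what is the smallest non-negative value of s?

9

gcd(196, 11) = 1 (Euclid: 196 = 17·11 + 9; 11 = 1·9 + 2; 9 = 4·2 + 1; 2 = 2·1 + 0), and 1 | 4.
Extended Euclid: 196·(5) + 11·(-89) = 1. Scale by 4: s₀ = 20.
General solution s = s₀ + 11k; reducing mod 11 gives s = 9 (and t = -160).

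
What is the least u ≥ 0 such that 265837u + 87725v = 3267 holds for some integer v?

166

Reduce mod 87725: 265837u ≡ 3267 (mod 87725). With g = gcd(265837, 87725) = 121 dividing 3267, divide through: 2197u ≡ 27 (mod 725).
Since gcd(2197, 725) = 1, u ≡ 27·(2197)⁻¹ ≡ 166 (mod 725). Smallest non-negative: 166.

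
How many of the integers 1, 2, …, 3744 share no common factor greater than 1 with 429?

Prime factors of 429: 3, 11, 13. Count integers ≤ 3744 divisible by none of them.
By inclusion–exclusion: 3744 − ⌊3744/3⌋ − ⌊3744/11⌋ − ⌊3744/13⌋ + ⌊3744/33⌋ + ⌊3744/39⌋ + ⌊3744/143⌋ − ⌊3744/429⌋ = 2095.

2095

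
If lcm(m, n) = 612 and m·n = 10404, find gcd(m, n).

17

gcd·lcm = product, so gcd = 10404/612 = 17.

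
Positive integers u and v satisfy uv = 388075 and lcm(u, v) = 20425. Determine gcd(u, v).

19

gcd·lcm = product, so gcd = 388075/20425 = 19.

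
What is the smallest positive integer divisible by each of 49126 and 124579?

49126 = 2 · 7 · 11² · 29; 124579 = 7 · 13 · 37²
max exponents: 2 · 7 · 11² · 13 · 29 · 37² = 874295422

874295422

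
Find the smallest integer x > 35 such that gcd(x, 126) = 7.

126 = 7·18. Any x with gcd(x, 126) = 7 is a multiple of 7, say 7s, with s coprime to 18.
Need s > 35/7, so s ≥ 6. First s ≥ 6 with gcd(s, 18) = 1 is s = 7. Thus x = 7·7 = 49.

49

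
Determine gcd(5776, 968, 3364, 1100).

5776 = 2⁴ · 19²; 968 = 2³ · 11²; 3364 = 2² · 29²; 1100 = 2² · 5² · 11
gcd takes min exponent of each prime: 2² = 4

4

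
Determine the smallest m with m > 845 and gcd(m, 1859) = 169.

1859 = 169·11. Any m with gcd(m, 1859) = 169 is a multiple of 169, say 169s, with s coprime to 11.
Need s > 845/169, so s ≥ 6. First s ≥ 6 with gcd(s, 11) = 1 is s = 6. Thus m = 169·6 = 1014.

1014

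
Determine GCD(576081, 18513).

576081 = 3² · 11² · 23²
18513 = 3² · 11² · 17
Common: 3² · 11² = 1089

1089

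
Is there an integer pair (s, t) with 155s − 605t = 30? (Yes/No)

Yes

By Bézout, 155s − 605t = 30 has integer solutions iff gcd(155, 605) | 30.
Euclid: 605 = 3·155 + 140; 155 = 1·140 + 15; 140 = 9·15 + 5; 15 = 3·5 + 0. gcd = 5; 30 mod 5 = 0. Yes.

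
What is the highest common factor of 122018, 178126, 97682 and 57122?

gcd(122018, 178126): 178126 = 1·122018 + 56108; 122018 = 2·56108 + 9802; 56108 = 5·9802 + 7098; 9802 = 1·7098 + 2704; 7098 = 2·2704 + 1690; 2704 = 1·1690 + 1014; 1690 = 1·1014 + 676; 1014 = 1·676 + 338; 676 = 2·338 + 0 → 338
gcd(338, 97682): 97682 = 289·338 + 0 → 338
gcd(338, 57122): 57122 = 169·338 + 0 → 338

338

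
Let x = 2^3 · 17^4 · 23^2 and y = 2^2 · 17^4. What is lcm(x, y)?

max exponent per prime: 2^3 · 17^4 · 23^2 = 353460872

353460872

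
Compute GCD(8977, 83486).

Euclid: 83486 = 9·8977 + 2693; 8977 = 3·2693 + 898; 2693 = 2·898 + 897; 898 = 1·897 + 1; 897 = 897·1 + 0. Last nonzero remainder: 1.

1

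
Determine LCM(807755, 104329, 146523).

lcm(807755, 104329) = 807755·104329/gcd = 84272271395/289 = 291599555
lcm(291599555, 146523) = 291599555·146523/gcd = 42726041597265/3757 = 11372382645

11372382645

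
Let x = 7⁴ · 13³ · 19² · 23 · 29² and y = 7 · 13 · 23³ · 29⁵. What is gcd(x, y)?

min exponent per shared prime: 7 · 13 · 23 · 29² = 1760213

1760213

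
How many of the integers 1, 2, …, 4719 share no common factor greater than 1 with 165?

2288

165 = 3·5·11. Inclusion–exclusion on these primes:
4719 − ⌊4719/3⌋ − ⌊4719/5⌋ − ⌊4719/11⌋ + ⌊4719/15⌋ + ⌊4719/33⌋ + ⌊4719/55⌋ − ⌊4719/165⌋ = 2288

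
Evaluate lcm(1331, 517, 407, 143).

30089917

lcm(1331, 517) = 1331·517/gcd = 688127/11 = 62557
lcm(62557, 407) = 62557·407/gcd = 25460699/11 = 2314609
lcm(2314609, 143) = 2314609·143/gcd = 330989087/11 = 30089917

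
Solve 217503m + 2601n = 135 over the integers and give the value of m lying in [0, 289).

265

Reduce mod 2601: 217503m ≡ 135 (mod 2601). With g = gcd(217503, 2601) = 9 dividing 135, divide through: 24167m ≡ 15 (mod 289).
Since gcd(24167, 289) = 1, m ≡ 15·(24167)⁻¹ ≡ 265 (mod 289). Smallest non-negative: 265.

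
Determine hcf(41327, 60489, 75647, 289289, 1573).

gcd(41327, 60489): 60489 = 1·41327 + 19162; 41327 = 2·19162 + 3003; 19162 = 6·3003 + 1144; 3003 = 2·1144 + 715; 1144 = 1·715 + 429; 715 = 1·429 + 286; 429 = 1·286 + 143; 286 = 2·143 + 0 → 143
gcd(143, 75647): 75647 = 529·143 + 0 → 143
gcd(143, 289289): 289289 = 2023·143 + 0 → 143
gcd(143, 1573): 1573 = 11·143 + 0 → 143

143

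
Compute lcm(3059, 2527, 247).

3059 = 7 · 19 · 23; 2527 = 7 · 19²; 247 = 13 · 19
lcm takes max exponent of each prime: 7 · 13 · 19² · 23 = 755573

755573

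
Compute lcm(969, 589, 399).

210273

969 = 3 · 17 · 19; 589 = 19 · 31; 399 = 3 · 7 · 19
lcm takes max exponent of each prime: 3 · 7 · 17 · 19 · 31 = 210273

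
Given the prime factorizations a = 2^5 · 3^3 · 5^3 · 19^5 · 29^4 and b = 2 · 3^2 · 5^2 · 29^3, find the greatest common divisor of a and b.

min exponent per shared prime: 2 · 3^2 · 5^2 · 29^3 = 10975050

10975050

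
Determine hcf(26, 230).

2

Euclid: 230 = 8·26 + 22; 26 = 1·22 + 4; 22 = 5·4 + 2; 4 = 2·2 + 0. Last nonzero remainder: 2.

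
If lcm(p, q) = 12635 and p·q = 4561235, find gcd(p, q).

gcd·lcm = product, so gcd = 4561235/12635 = 361.

361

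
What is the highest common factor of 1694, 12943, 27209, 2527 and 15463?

1694 = 2 · 7 · 11²; 12943 = 7 · 43²; 27209 = 7 · 13² · 23; 2527 = 7 · 19²; 15463 = 7 · 47²
gcd takes min exponent of each prime: 7 = 7

7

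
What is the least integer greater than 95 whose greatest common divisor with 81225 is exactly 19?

133

gcd(k, 81225) = 19 forces 19 | k; write k = 19s. Then gcd(19s, 19·4275) = 19·gcd(s, 4275), so need gcd(s, 4275) = 1.
19s > 95 gives s ≥ 6. The least s ≥ 6 coprime to 4275 is 7, so k = 19·7 = 133.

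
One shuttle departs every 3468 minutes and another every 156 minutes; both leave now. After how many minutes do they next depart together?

gcd first: 3468 = 22·156 + 36; 156 = 4·36 + 12; 36 = 3·12 + 0 → gcd = 12
lcm = 3468·156/gcd = 541008/12 = 45084

45084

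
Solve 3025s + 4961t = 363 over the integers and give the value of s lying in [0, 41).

28

Euclid: 4961 = 1·3025 + 1936; 3025 = 1·1936 + 1089; 1936 = 1·1089 + 847; 1089 = 1·847 + 242; 847 = 3·242 + 121; 242 = 2·121 + 0 → gcd = 121; 363 = 121·3.
Back-substitution yields 3025·(-18) + 4961·(11) = 121, so one solution is s = -18·3 = -54, t = 11·3 = 33.
Solutions in s differ by 4961/121 = 41; the one in [0, 41) is -54 mod 41 = 28.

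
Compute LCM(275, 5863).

275 = 5² · 11; 5863 = 11 · 13 · 41
max exponents: 5² · 11 · 13 · 41 = 146575

146575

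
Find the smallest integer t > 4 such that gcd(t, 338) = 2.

6

gcd(t, 338) = 2 forces 2 | t; write t = 2s. Then gcd(2s, 2·169) = 2·gcd(s, 169), so need gcd(s, 169) = 1.
2s > 4 gives s ≥ 3. The least s ≥ 3 coprime to 169 is 3, so t = 2·3 = 6.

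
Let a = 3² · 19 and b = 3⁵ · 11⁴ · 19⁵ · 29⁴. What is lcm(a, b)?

max exponent per prime: 3⁵ · 11⁴ · 19⁵ · 29⁴ = 6230702432348895897

6230702432348895897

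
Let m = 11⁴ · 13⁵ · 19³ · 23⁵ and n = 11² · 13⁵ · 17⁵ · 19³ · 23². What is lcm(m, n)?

max exponent per prime: 11⁴ · 13⁵ · 17⁵ · 19³ · 23⁵ = 340747040085792270034979017

340747040085792270034979017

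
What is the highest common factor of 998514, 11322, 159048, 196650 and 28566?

gcd(998514, 11322): 998514 = 88·11322 + 2178; 11322 = 5·2178 + 432; 2178 = 5·432 + 18; 432 = 24·18 + 0 → 18
gcd(18, 159048): 159048 = 8836·18 + 0 → 18
gcd(18, 196650): 196650 = 10925·18 + 0 → 18
gcd(18, 28566): 28566 = 1587·18 + 0 → 18

18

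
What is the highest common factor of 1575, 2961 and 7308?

63

gcd(1575, 2961): 2961 = 1·1575 + 1386; 1575 = 1·1386 + 189; 1386 = 7·189 + 63; 189 = 3·63 + 0 → 63
gcd(63, 7308): 7308 = 116·63 + 0 → 63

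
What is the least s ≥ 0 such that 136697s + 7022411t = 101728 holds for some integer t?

2107

Reduce mod 7022411: 136697s ≡ 101728 (mod 7022411). With g = gcd(136697, 7022411) = 3179 dividing 101728, divide through: 43s ≡ 32 (mod 2209).
Since gcd(43, 2209) = 1, s ≡ 32·(43)⁻¹ ≡ 2107 (mod 2209). Smallest non-negative: 2107.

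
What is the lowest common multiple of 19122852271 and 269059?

937019761279

gcd first: 19122852271 = 71073·269059 + 21964; 269059 = 12·21964 + 5491; 21964 = 4·5491 + 0 → gcd = 5491
lcm = 19122852271·269059/gcd = 5145175509182989/5491 = 937019761279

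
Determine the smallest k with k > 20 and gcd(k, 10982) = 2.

22

Multiples of 2 above 20: 2·11, 2·12, … . Need the cofactor coprime to 10982/2 = 5491.
Checking s = 11, 12, … the first with gcd(s, 5491) = 1 is s = 11, giving 22.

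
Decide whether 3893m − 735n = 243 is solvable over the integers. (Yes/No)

By Bézout, 3893m − 735n = 243 has integer solutions iff gcd(3893, 735) | 243.
Euclid: 3893 = 5·735 + 218; 735 = 3·218 + 81; 218 = 2·81 + 56; 81 = 1·56 + 25; 56 = 2·25 + 6; 25 = 4·6 + 1; 6 = 6·1 + 0. gcd = 1; 243 mod 1 = 0. Yes.

Yes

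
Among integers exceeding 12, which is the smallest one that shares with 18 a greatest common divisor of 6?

Multiples of 6 above 12: 6·3, 6·4, … . Need the cofactor coprime to 18/6 = 3.
Checking s = 3, 4, … the first with gcd(s, 3) = 1 is s = 4, giving 24.

24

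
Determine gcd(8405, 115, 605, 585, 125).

8405 = 5 · 41²; 115 = 5 · 23; 605 = 5 · 11²; 585 = 3² · 5 · 13; 125 = 5³
gcd takes min exponent of each prime: 5 = 5

5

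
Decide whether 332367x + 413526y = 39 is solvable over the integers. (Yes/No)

Yes

gcd(332367, 413526): 413526 = 1·332367 + 81159; 332367 = 4·81159 + 7731; 81159 = 10·7731 + 3849; 7731 = 2·3849 + 33; 3849 = 116·33 + 21; 33 = 1·21 + 12; 21 = 1·12 + 9; 12 = 1·9 + 3; 9 = 3·3 + 0 → 3
3 divides 39, so a solution exists.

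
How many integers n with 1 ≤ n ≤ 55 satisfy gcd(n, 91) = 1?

91 = 7·13. Inclusion–exclusion on these primes:
55 − ⌊55/7⌋ − ⌊55/13⌋ + ⌊55/91⌋ = 44

44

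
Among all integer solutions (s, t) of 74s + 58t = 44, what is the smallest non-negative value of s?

10

Euclid: 74 = 1·58 + 16; 58 = 3·16 + 10; 16 = 1·10 + 6; 10 = 1·6 + 4; 6 = 1·4 + 2; 4 = 2·2 + 0 → gcd = 2; 44 = 2·22.
Back-substitution yields 74·(11) + 58·(-14) = 2, so one solution is s = 11·22 = 242, t = -14·22 = -308.
Solutions in s differ by 58/2 = 29; the one in [0, 29) is 242 mod 29 = 10.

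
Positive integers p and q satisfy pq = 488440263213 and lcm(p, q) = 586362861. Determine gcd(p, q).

833

gcd·lcm = product, so gcd = 488440263213/586362861 = 833.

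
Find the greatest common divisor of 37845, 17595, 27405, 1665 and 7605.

gcd(37845, 17595): 37845 = 2·17595 + 2655; 17595 = 6·2655 + 1665; 2655 = 1·1665 + 990; 1665 = 1·990 + 675; 990 = 1·675 + 315; 675 = 2·315 + 45; 315 = 7·45 + 0 → 45
gcd(45, 27405): 27405 = 609·45 + 0 → 45
gcd(45, 1665): 1665 = 37·45 + 0 → 45
gcd(45, 7605): 7605 = 169·45 + 0 → 45

45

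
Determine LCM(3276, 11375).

409500

3276 = 2² · 3² · 7 · 13; 11375 = 5³ · 7 · 13
max exponents: 2² · 3² · 5³ · 7 · 13 = 409500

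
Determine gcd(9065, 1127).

49

9065 = 5 · 7² · 37
1127 = 7² · 23
Common: 7² = 49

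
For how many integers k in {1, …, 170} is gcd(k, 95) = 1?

129

95 = 5·19. Inclusion–exclusion on these primes:
170 − ⌊170/5⌋ − ⌊170/19⌋ + ⌊170/95⌋ = 129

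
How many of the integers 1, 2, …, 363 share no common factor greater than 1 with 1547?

1547 = 7·13·17. Inclusion–exclusion on these primes:
363 − ⌊363/7⌋ − ⌊363/13⌋ − ⌊363/17⌋ + ⌊363/91⌋ + ⌊363/119⌋ + ⌊363/221⌋ − ⌊363/1547⌋ = 271

271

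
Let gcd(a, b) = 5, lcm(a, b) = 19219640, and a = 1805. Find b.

53240

Using ab = gcd(a,b)·lcm(a,b) = 5·19219640 = 96098200, we get b = 96098200/1805 = 53240.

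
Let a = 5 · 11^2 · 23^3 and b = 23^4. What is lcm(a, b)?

169303805

max exponent per prime: 5 · 11^2 · 23^4 = 169303805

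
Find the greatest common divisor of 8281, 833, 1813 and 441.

gcd(8281, 833): 8281 = 9·833 + 784; 833 = 1·784 + 49; 784 = 16·49 + 0 → 49
gcd(49, 1813): 1813 = 37·49 + 0 → 49
gcd(49, 441): 441 = 9·49 + 0 → 49

49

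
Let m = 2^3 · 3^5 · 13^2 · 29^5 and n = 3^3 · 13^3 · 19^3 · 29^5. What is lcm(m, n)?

600865280151489288

max exponent per prime: 2^3 · 3^5 · 13^3 · 19^3 · 29^5 = 600865280151489288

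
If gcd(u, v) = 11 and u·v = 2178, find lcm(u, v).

For any two positive integers, gcd × lcm equals their product. Hence lcm = 2178 / 11 = 198.

198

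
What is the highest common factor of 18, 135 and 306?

18 = 2 · 3²; 135 = 3³ · 5; 306 = 2 · 3² · 17
gcd takes min exponent of each prime: 3² = 9

9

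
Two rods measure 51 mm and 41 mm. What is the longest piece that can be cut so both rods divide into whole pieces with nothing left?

1

Euclid: 51 = 1·41 + 10; 41 = 4·10 + 1; 10 = 10·1 + 0. Last nonzero remainder: 1.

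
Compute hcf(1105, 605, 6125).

5

gcd(1105, 605): 1105 = 1·605 + 500; 605 = 1·500 + 105; 500 = 4·105 + 80; 105 = 1·80 + 25; 80 = 3·25 + 5; 25 = 5·5 + 0 → 5
gcd(5, 6125): 6125 = 1225·5 + 0 → 5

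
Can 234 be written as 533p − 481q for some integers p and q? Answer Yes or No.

Yes

gcd(533, 481): 533 = 1·481 + 52; 481 = 9·52 + 13; 52 = 4·13 + 0 → 13
13 divides 234, so a solution exists.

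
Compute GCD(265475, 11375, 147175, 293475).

gcd(265475, 11375): 265475 = 23·11375 + 3850; 11375 = 2·3850 + 3675; 3850 = 1·3675 + 175; 3675 = 21·175 + 0 → 175
gcd(175, 147175): 147175 = 841·175 + 0 → 175
gcd(175, 293475): 293475 = 1677·175 + 0 → 175

175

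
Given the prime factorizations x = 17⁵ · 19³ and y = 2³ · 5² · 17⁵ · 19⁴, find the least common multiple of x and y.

37007436819400

max exponent per prime: 2³ · 5² · 17⁵ · 19⁴ = 37007436819400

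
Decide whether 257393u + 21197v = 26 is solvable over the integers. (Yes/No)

gcd(257393, 21197): 257393 = 12·21197 + 3029; 21197 = 6·3029 + 3023; 3029 = 1·3023 + 6; 3023 = 503·6 + 5; 6 = 1·5 + 1; 5 = 5·1 + 0 → 1
1 divides 26, so a solution exists.

Yes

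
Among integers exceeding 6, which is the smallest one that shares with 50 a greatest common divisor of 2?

50 = 2·25. Any t with gcd(t, 50) = 2 is a multiple of 2, say 2s, with s coprime to 25.
Need s > 6/2, so s ≥ 4. First s ≥ 4 with gcd(s, 25) = 1 is s = 4. Thus t = 2·4 = 8.

8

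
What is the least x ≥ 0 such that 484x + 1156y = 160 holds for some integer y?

Euclid: 1156 = 2·484 + 188; 484 = 2·188 + 108; 188 = 1·108 + 80; 108 = 1·80 + 28; 80 = 2·28 + 24; 28 = 1·24 + 4; 24 = 6·4 + 0 → gcd = 4; 160 = 4·40.
Back-substitution yields 484·(43) + 1156·(-18) = 4, so one solution is x = 43·40 = 1720, y = -18·40 = -720.
Solutions in x differ by 1156/4 = 289; the one in [0, 289) is 1720 mod 289 = 275.

275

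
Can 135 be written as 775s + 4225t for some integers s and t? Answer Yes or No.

No

gcd(775, 4225): 4225 = 5·775 + 350; 775 = 2·350 + 75; 350 = 4·75 + 50; 75 = 1·50 + 25; 50 = 2·25 + 0 → 25
25 does not divide 135, so a solution does not exist.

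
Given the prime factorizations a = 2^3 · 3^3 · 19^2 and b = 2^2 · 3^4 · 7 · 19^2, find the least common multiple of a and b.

1637496

max exponent per prime: 2^3 · 3^4 · 7 · 19^2 = 1637496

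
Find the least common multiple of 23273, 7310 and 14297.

8416214990

lcm(23273, 7310) = 23273·7310/gcd = 170125630/17 = 10007390
lcm(10007390, 14297) = 10007390·14297/gcd = 143075654830/17 = 8416214990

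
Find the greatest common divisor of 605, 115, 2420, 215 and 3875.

605 = 5 · 11²; 115 = 5 · 23; 2420 = 2² · 5 · 11²; 215 = 5 · 43; 3875 = 5³ · 31
gcd takes min exponent of each prime: 5 = 5

5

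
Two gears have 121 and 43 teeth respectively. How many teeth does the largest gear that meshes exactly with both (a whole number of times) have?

121 = 11²
43 = 43
Common: 1 = 1

1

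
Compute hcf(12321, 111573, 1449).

9

12321 = 3² · 37²; 111573 = 3² · 7² · 11 · 23; 1449 = 3² · 7 · 23
gcd takes min exponent of each prime: 3² = 9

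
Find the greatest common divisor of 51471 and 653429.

133

Euclid: 653429 = 12·51471 + 35777; 51471 = 1·35777 + 15694; 35777 = 2·15694 + 4389; 15694 = 3·4389 + 2527; 4389 = 1·2527 + 1862; 2527 = 1·1862 + 665; 1862 = 2·665 + 532; 665 = 1·532 + 133; 532 = 4·133 + 0. Last nonzero remainder: 133.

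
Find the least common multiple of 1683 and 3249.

607563

gcd first: 3249 = 1·1683 + 1566; 1683 = 1·1566 + 117; 1566 = 13·117 + 45; 117 = 2·45 + 27; 45 = 1·27 + 18; 27 = 1·18 + 9; 18 = 2·9 + 0 → gcd = 9
lcm = 1683·3249/gcd = 5468067/9 = 607563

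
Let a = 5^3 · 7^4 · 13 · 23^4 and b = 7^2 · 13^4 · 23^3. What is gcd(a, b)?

min exponent per shared prime: 7^2 · 13 · 23^3 = 7750379

7750379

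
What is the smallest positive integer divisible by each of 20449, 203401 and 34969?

9934308241

lcm(20449, 203401) = 20449·203401/gcd = 4159347049/121 = 34374769
lcm(34374769, 34969) = 34374769·34969/gcd = 1202051297161/121 = 9934308241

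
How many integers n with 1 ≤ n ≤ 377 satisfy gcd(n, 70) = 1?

Prime factors of 70: 2, 5, 7. Count integers ≤ 377 divisible by none of them.
By inclusion–exclusion: 377 − ⌊377/2⌋ − ⌊377/5⌋ − ⌊377/7⌋ + ⌊377/10⌋ + ⌊377/14⌋ + ⌊377/35⌋ − ⌊377/70⌋ = 129.

129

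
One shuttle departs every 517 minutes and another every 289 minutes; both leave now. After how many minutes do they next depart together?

149413

517 = 11 · 47; 289 = 17²
max exponents: 11 · 17² · 47 = 149413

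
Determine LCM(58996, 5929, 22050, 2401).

11243162700

lcm(58996, 5929) = 58996·5929/gcd = 349787284/49 = 7138516
lcm(7138516, 22050) = 7138516·22050/gcd = 157404277800/98 = 1606166100
lcm(1606166100, 2401) = 1606166100·2401/gcd = 3856404806100/343 = 11243162700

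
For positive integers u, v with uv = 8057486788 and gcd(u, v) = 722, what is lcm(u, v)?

11159954

For any two positive integers, gcd × lcm equals their product. Hence lcm = 8057486788 / 722 = 11159954.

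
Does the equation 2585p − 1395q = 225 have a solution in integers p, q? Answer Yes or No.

Yes

gcd(2585, 1395): 2585 = 1·1395 + 1190; 1395 = 1·1190 + 205; 1190 = 5·205 + 165; 205 = 1·165 + 40; 165 = 4·40 + 5; 40 = 8·5 + 0 → 5
5 divides 225, so a solution exists.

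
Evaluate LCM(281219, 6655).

gcd first: 281219 = 42·6655 + 1709; 6655 = 3·1709 + 1528; 1709 = 1·1528 + 181; 1528 = 8·181 + 80; 181 = 2·80 + 21; 80 = 3·21 + 17; 21 = 1·17 + 4; 17 = 4·4 + 1; 4 = 4·1 + 0 → gcd = 1
lcm = 281219·6655/gcd = 1871512445/1 = 1871512445

1871512445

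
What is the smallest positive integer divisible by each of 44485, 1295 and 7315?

44485 = 5 · 7 · 31 · 41; 1295 = 5 · 7 · 37; 7315 = 5 · 7 · 11 · 19
lcm takes max exponent of each prime: 5 · 7 · 11 · 19 · 31 · 37 · 41 = 344002505

344002505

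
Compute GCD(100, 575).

25

100 = 2² · 5²
575 = 5² · 23
Common: 5² = 25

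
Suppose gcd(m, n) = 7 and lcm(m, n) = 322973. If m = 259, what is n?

m·n = gcd·lcm = 7·322973 = 2260811, so n = 2260811/259 = 8729.

8729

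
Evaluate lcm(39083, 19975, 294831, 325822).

39083 = 11² · 17 · 19; 19975 = 5² · 17 · 47; 294831 = 3² · 17 · 41 · 47; 325822 = 2 · 7 · 17 · 37²
lcm takes max exponent of each prime: 2 · 3² · 5² · 7 · 11² · 17 · 19 · 37² · 41 · 47 = 324775761121350

324775761121350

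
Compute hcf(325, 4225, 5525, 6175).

325

325 = 5² · 13; 4225 = 5² · 13²; 5525 = 5² · 13 · 17; 6175 = 5² · 13 · 19
gcd takes min exponent of each prime: 5² · 13 = 325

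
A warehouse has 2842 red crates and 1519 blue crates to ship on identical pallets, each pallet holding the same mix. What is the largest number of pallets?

Euclid: 2842 = 1·1519 + 1323; 1519 = 1·1323 + 196; 1323 = 6·196 + 147; 196 = 1·147 + 49; 147 = 3·49 + 0. Last nonzero remainder: 49.

49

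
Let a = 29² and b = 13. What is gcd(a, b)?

min exponent per shared prime: (none) = 1

1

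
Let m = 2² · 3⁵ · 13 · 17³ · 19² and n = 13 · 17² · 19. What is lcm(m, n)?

max exponent per prime: 2² · 3⁵ · 13 · 17³ · 19² = 22411121148

22411121148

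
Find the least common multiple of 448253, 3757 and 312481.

3113875977329

448253 = 13 · 29² · 41; 3757 = 13 · 17²; 312481 = 13² · 43²
lcm takes max exponent of each prime: 13² · 17² · 29² · 41 · 43² = 3113875977329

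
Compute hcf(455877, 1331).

Euclid: 455877 = 342·1331 + 675; 1331 = 1·675 + 656; 675 = 1·656 + 19; 656 = 34·19 + 10; 19 = 1·10 + 9; 10 = 1·9 + 1; 9 = 9·1 + 0. Last nonzero remainder: 1.

1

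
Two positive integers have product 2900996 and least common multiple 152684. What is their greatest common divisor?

19

From gcd × lcm = mn: gcd = 2900996 / 152684 = 19.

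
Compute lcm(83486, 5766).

83486 = 2 · 13³ · 19; 5766 = 2 · 3 · 31²
max exponents: 2 · 3 · 13³ · 19 · 31² = 240690138

240690138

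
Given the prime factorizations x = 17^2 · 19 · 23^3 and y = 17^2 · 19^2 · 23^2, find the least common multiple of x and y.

1269370943

max exponent per prime: 17^2 · 19^2 · 23^3 = 1269370943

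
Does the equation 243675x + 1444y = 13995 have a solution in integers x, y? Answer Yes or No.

No

gcd(243675, 1444): 243675 = 168·1444 + 1083; 1444 = 1·1083 + 361; 1083 = 3·361 + 0 → 361
361 does not divide 13995, so a solution does not exist.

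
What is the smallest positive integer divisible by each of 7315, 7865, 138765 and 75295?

lcm(7315, 7865) = 7315·7865/gcd = 57532475/55 = 1046045
lcm(1046045, 138765) = 1046045·138765/gcd = 145154434425/55 = 2639171535
lcm(2639171535, 75295) = 2639171535·75295/gcd = 198716420727825/55 = 3613025831415

3613025831415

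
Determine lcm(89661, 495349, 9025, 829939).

21096406177275

89661 = 3 · 11² · 13 · 19; 495349 = 19 · 29² · 31; 9025 = 5² · 19²; 829939 = 11² · 19³
lcm takes max exponent of each prime: 3 · 5² · 11² · 13 · 19³ · 29² · 31 = 21096406177275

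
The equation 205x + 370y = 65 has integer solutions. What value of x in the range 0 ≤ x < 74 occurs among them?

gcd(205, 370) = 5 (Euclid: 370 = 1·205 + 165; 205 = 1·165 + 40; 165 = 4·40 + 5; 40 = 8·5 + 0), and 5 | 65.
Extended Euclid: 205·(-9) + 370·(5) = 5. Scale by 13: x₀ = -117.
General solution x = x₀ + 74t; reducing mod 74 gives x = 31 (and y = -17).

31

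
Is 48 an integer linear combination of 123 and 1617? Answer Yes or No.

By Bézout, 123u + 1617v = 48 has integer solutions iff gcd(123, 1617) | 48.
Euclid: 1617 = 13·123 + 18; 123 = 6·18 + 15; 18 = 1·15 + 3; 15 = 5·3 + 0. gcd = 3; 48 mod 3 = 0. Yes.

Yes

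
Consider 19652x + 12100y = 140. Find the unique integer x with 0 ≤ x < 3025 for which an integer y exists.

995

Euclid: 19652 = 1·12100 + 7552; 12100 = 1·7552 + 4548; 7552 = 1·4548 + 3004; 4548 = 1·3004 + 1544; 3004 = 1·1544 + 1460; 1544 = 1·1460 + 84; 1460 = 17·84 + 32; 84 = 2·32 + 20; 32 = 1·20 + 12; 20 = 1·12 + 8; 12 = 1·8 + 4; 8 = 2·4 + 0 → gcd = 4; 140 = 4·35.
Back-substitution yields 19652·(1152) + 12100·(-1871) = 4, so one solution is x = 1152·35 = 40320, y = -1871·35 = -65485.
Solutions in x differ by 12100/4 = 3025; the one in [0, 3025) is 40320 mod 3025 = 995.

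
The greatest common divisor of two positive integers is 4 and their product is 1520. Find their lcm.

380

For any two positive integers, gcd × lcm equals their product. Hence lcm = 1520 / 4 = 380.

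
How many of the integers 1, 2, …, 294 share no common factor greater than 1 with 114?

Prime factors of 114: 2, 3, 19. Count integers ≤ 294 divisible by none of them.
By inclusion–exclusion: 294 − ⌊294/2⌋ − ⌊294/3⌋ − ⌊294/19⌋ + ⌊294/6⌋ + ⌊294/38⌋ + ⌊294/57⌋ − ⌊294/114⌋ = 93.

93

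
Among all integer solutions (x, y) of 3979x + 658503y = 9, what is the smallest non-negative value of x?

474804

gcd(3979, 658503) = 1 (Euclid: 658503 = 165·3979 + 1968; 3979 = 2·1968 + 43; 1968 = 45·43 + 33; 43 = 1·33 + 10; 33 = 3·10 + 3; 10 = 3·3 + 1; 3 = 3·1 + 0), and 1 | 9.
Extended Euclid: 3979·(199090) + 658503·(-1203) = 1. Scale by 9: x₀ = 1791810.
General solution x = x₀ + 658503t; reducing mod 658503 gives x = 474804 (and y = -2869).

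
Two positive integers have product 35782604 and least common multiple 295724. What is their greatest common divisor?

gcd·lcm = product, so gcd = 35782604/295724 = 121.

121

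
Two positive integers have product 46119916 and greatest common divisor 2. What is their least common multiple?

Since gcd(u,v)·lcm(u,v) = uv, lcm = 46119916/2 = 23059958.

23059958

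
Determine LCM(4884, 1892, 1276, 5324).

4884 = 2² · 3 · 11 · 37; 1892 = 2² · 11 · 43; 1276 = 2² · 11 · 29; 5324 = 2² · 11³
lcm takes max exponent of each prime: 2² · 3 · 11³ · 29 · 37 · 43 = 736932108

736932108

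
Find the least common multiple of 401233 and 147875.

8476047125

401233 = 7 · 31 · 43²; 147875 = 5³ · 7 · 13²
max exponents: 5³ · 7 · 13² · 31 · 43² = 8476047125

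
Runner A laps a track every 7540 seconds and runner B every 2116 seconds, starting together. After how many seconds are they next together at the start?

gcd first: 7540 = 3·2116 + 1192; 2116 = 1·1192 + 924; 1192 = 1·924 + 268; 924 = 3·268 + 120; 268 = 2·120 + 28; 120 = 4·28 + 8; 28 = 3·8 + 4; 8 = 2·4 + 0 → gcd = 4
lcm = 7540·2116/gcd = 15954640/4 = 3988660

3988660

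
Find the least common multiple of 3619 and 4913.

3619 = 7 · 11 · 47; 4913 = 17³
max exponents: 7 · 11 · 17³ · 47 = 17780147

17780147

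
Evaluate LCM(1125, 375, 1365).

1125 = 3² · 5³; 375 = 3 · 5³; 1365 = 3 · 5 · 7 · 13
lcm takes max exponent of each prime: 3² · 5³ · 7 · 13 = 102375

102375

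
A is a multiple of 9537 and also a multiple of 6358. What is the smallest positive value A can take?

gcd first: 9537 = 1·6358 + 3179; 6358 = 2·3179 + 0 → gcd = 3179
lcm = 9537·6358/gcd = 60636246/3179 = 19074

19074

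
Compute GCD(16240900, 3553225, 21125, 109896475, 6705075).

4225

16240900 = 2² · 5² · 13² · 31²; 3553225 = 5² · 13² · 29²; 21125 = 5³ · 13²; 109896475 = 5² · 13² · 19 · 37²; 6705075 = 3 · 5² · 13² · 23²
gcd takes min exponent of each prime: 5² · 13² = 4225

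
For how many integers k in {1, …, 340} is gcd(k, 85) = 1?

256

85 = 5·17. Inclusion–exclusion on these primes:
340 − ⌊340/5⌋ − ⌊340/17⌋ + ⌊340/85⌋ = 256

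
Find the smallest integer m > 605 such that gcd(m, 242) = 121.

Multiples of 121 above 605: 121·6, 121·7, … . Need the cofactor coprime to 242/121 = 2.
Checking s = 6, 7, … the first with gcd(s, 2) = 1 is s = 7, giving 847.

847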